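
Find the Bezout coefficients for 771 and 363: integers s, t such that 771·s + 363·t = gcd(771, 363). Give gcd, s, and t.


Euclidean algorithm on (771, 363) — divide until remainder is 0:
  771 = 2 · 363 + 45
  363 = 8 · 45 + 3
  45 = 15 · 3 + 0
gcd(771, 363) = 3.
Track Bezout coefficients alongside the remainders: start with r₀ = 771 = a·1 + b·0 (s = 1, t = 0) and r₁ = 363 = a·0 + b·1 (s = 0, t = 1); each new remainder r_{k+1} = r_{k-1} − q_k·r_k inherits s_{k+1} = s_{k-1} − q_k·s_k, t_{k+1} = t_{k-1} − q_k·t_k, so r_k = a·s_k + b·t_k at every step:
  q = 2: r = 45, s = 1 − 2·0 = 1, t = 0 − 2·1 = -2  (check: 771·1 + 363·(-2) = 45)
  q = 8: r = 3, s = 0 − 8·1 = -8, t = 1 − 8·(-2) = 17  (check: 771·(-8) + 363·17 = 3)
The row with r = 3 (the gcd) gives the Bezout coefficients s = -8, t = 17.
Result: 771 · (-8) + 363 · (17) = 3.

gcd(771, 363) = 3; s = -8, t = 17 (check: 771·(-8) + 363·17 = 3).


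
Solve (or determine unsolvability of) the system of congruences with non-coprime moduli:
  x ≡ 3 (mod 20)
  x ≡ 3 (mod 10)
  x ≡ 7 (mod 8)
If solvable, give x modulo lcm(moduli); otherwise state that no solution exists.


Moduli 20, 10, 8 are not pairwise coprime, so CRT works modulo lcm(m_i) when all pairwise compatibility conditions hold.
Pairwise compatibility: gcd(m_i, m_j) must divide a_i - a_j for every pair.
Merge one congruence at a time:
  Start: x ≡ 3 (mod 20).
  Combine with x ≡ 3 (mod 10): gcd(20, 10) = 10; 3 - 3 = 0, which IS divisible by 10, so compatible.
    Write x = 3 + 20·t and substitute into x ≡ 3 (mod 10): 20·t ≡ 3 − 3 = 0 (mod 10).
    Divide the congruence (and modulus) by g = 10: 2·t ≡ 0 (mod 1).
    Modulo 1 every t works; take t = 0.
    Then x = 3 + 20·0 = 3, valid modulo lcm(20, 10) = 20: x ≡ 3 (mod 20).
  Combine with x ≡ 7 (mod 8): gcd(20, 8) = 4; 7 - 3 = 4, which IS divisible by 4, so compatible.
    Write x = 3 + 20·t and substitute into x ≡ 7 (mod 8): 20·t ≡ 7 − 3 = 4 (mod 8).
    Divide the congruence (and modulus) by g = 4: 5·t ≡ 1 (mod 2).
    Reduce coefficients mod 2: 1·t ≡ 1 (mod 2).
    So t ≡ 1 (mod 2).
    Then x = 3 + 20·1 = 23, valid modulo lcm(20, 8) = 40: x ≡ 23 (mod 40).
Verify: 23 mod 20 = 3, 23 mod 10 = 3, 23 mod 8 = 7.

x ≡ 23 (mod 40).


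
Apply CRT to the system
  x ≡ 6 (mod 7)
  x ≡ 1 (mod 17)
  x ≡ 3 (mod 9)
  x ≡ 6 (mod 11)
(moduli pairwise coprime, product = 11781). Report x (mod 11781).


Product of moduli M = 7 · 17 · 9 · 11 = 11781.
Merge one congruence at a time:
  Start: x ≡ 6 (mod 7).
  Combine with x ≡ 1 (mod 17); new modulus lcm = 119.
    Write x = 6 + 7·t and substitute into x ≡ 1 (mod 17): 7·t ≡ 1 − 6 = -5 (mod 17).
    Reduce coefficients mod 17: 7·t ≡ 12 (mod 17).
    The inverse of 7 mod 17 is 5 (since 7·5 = 35 = 2·17 + 1), so t ≡ 5·12 = 60 ≡ 9 (mod 17).
    Then x = 6 + 7·9 = 69, valid modulo lcm(7, 17) = 119: x ≡ 69 (mod 119).
  Combine with x ≡ 3 (mod 9); new modulus lcm = 1071.
    Write x = 69 + 119·t and substitute into x ≡ 3 (mod 9): 119·t ≡ 3 − 69 = -66 (mod 9).
    Reduce coefficients mod 9: 2·t ≡ 6 (mod 9).
    The inverse of 2 mod 9 is 5 (since 2·5 = 10 = 1·9 + 1), so t ≡ 5·6 = 30 ≡ 3 (mod 9).
    Then x = 69 + 119·3 = 426, valid modulo lcm(119, 9) = 1071: x ≡ 426 (mod 1071).
  Combine with x ≡ 6 (mod 11); new modulus lcm = 11781.
    Write x = 426 + 1071·t and substitute into x ≡ 6 (mod 11): 1071·t ≡ 6 − 426 = -420 (mod 11).
    Reduce coefficients mod 11: 4·t ≡ 9 (mod 11).
    The inverse of 4 mod 11 is 3 (since 4·3 = 12 = 1·11 + 1), so t ≡ 3·9 = 27 ≡ 5 (mod 11).
    Then x = 426 + 1071·5 = 5781, valid modulo lcm(1071, 11) = 11781: x ≡ 5781 (mod 11781).
Verify against each original: 5781 mod 7 = 6, 5781 mod 17 = 1, 5781 mod 9 = 3, 5781 mod 11 = 6.

x ≡ 5781 (mod 11781).


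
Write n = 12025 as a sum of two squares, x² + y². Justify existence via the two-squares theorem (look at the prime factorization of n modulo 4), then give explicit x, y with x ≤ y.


Step 1: Factor n = 12025 = 5^2 · 13 · 37.
Step 2: Check the mod-4 condition on each prime factor: 5 ≡ 1 (mod 4), exponent 2; 13 ≡ 1 (mod 4), exponent 1; 37 ≡ 1 (mod 4), exponent 1.
All primes ≡ 3 (mod 4) appear to even exponent (or don't appear), so by the two-squares theorem n IS expressible as a sum of two squares.
Step 3: Build a representation. Group n = k² · m with k = 5 and m = 13 · 37 = 481 (a product of primes ≡ 1 (mod 4)); a representation of m scales to one of n via (k·x)² + (k·y)² = k²(x² + y²). Each prime p ≡ 1 (mod 4) is itself a sum of two squares; find a² by testing p − a² for a perfect square:
  13: 13 − 1² = 12, 13 − 2² = 9 = 3² ⇒ 13 = 2² + 3².
  37: 37 − 1² = 36 = 6² ⇒ 37 = 1² + 6².
  Combine using the Brahmagupta–Fibonacci identity (a² + b²)(c² + d²) = (ac − bd)² + (ad + bc)² = (ac + bd)² + (ad − bc)²:
  13 · 37 = 481: from (2² + 3²)(1² + 6²), take (2·1 − 3·6, 2·6 + 3·1) = (2 − 18, 12 + 3) = (-16, 15); dropping signs (only squares matter) gives (16, 15); check 16² + 15² = 256 + 225 = 481 ✓.
  Scale by k = 5: (5·16, 5·15) = (80, 75).
Step 4: Order so x ≤ y and verify: 75² + 80² = 5625 + 6400 = 12025 = n. ✓

n = 12025 = 75² + 80² (one valid representation with x ≤ y).


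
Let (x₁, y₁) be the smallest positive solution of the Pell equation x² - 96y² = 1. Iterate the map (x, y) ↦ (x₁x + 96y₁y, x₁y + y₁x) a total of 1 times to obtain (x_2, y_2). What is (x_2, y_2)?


Step 1: Find the fundamental solution (x₁, y₁) of x² - 96y² = 1.
  Expand √96 as a continued fraction. a₀ = ⌊√96⌋ = 9; iterate m_{k+1} = d_k·a_k − m_k, d_{k+1} = (96 − m_{k+1}²)/d_k, a_{k+1} = ⌊(a₀ + m_{k+1})/d_{k+1}⌋ (starting m₀ = 0, d₀ = 1), with convergents p_k = a_k·p_{k-1} + p_{k-2}, q_k = a_k·q_{k-1} + q_{k-2} (p₋₁ = 1, q₋₁ = 0):
  k = 0: a₀ = 9; p₀/q₀ = 9/1; p₀² − 96·q₀² = 81 − 96 = -15.
  k = 1: m = 9, d = 15, a = ⌊(9 + 9)/15⌋ = 1; p/q = (1·9 + 1)/(1·1 + 0) = 10/1; p² − 96·q² = 100 − 96 = 4.
  k = 2: m = 6, d = 4, a = ⌊(9 + 6)/4⌋ = 3; p/q = (3·10 + 9)/(3·1 + 1) = 39/4; p² − 96·q² = 1521 − 1536 = -15.
  k = 3: m = 6, d = 15, a = ⌊(9 + 6)/15⌋ = 1; p/q = (1·39 + 10)/(1·4 + 1) = 49/5; p² − 96·q² = 2401 − 2400 = 1.
  The first convergent with p² − 96·q² = 1 gives the fundamental solution (x₁, y₁) = (49, 5).
Step 2: Apply the recurrence (x_{n+1}, y_{n+1}) = (x₁x_n + 96y₁y_n, x₁y_n + y₁x_n) repeatedly.
  From (x_1, y_1) = (49, 5): x_2 = 49·49 + 96·5·5 = 4801; y_2 = 49·5 + 5·49 = 490.
Step 3: Verify x_2² - 96·y_2² = 23049601 - 23049600 = 1 (should be 1). ✓

(x_1, y_1) = (49, 5); (x_2, y_2) = (4801, 490).


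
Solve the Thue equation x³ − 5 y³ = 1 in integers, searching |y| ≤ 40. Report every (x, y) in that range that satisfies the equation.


The equation is x³ - 5y³ = 1. For fixed y, x³ = 5·y³ + 1, so a solution requires the RHS to be a perfect cube.
Strategy: iterate y from -40 to 40, compute RHS = 5·y³ + 1, and check whether it is a (positive or negative) perfect cube.
Check small values of y:
  y = 0: RHS = 1 = (1)³ ⇒ x = 1 works.
  y = 1: RHS = 6 is not a perfect cube.
  y = -1: RHS = -4 is not a perfect cube.
  y = 2: RHS = 41 is not a perfect cube.
  y = -2: RHS = -39 is not a perfect cube.
  y = 3: RHS = 136 is not a perfect cube.
  y = -3: RHS = -134 is not a perfect cube.
Continuing the search up to |y| = 40 finds no further solutions beyond those listed.
Collected solutions: (1, 0).

Solutions (with |y| ≤ 40): (1, 0).


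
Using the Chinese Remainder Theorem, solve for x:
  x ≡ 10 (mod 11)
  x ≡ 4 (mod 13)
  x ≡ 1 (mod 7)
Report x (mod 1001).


Moduli 11, 13, 7 are pairwise coprime; by CRT there is a unique solution modulo M = 11 · 13 · 7 = 1001.
Solve pairwise, accumulating the modulus:
  Start with x ≡ 10 (mod 11).
  Combine with x ≡ 4 (mod 13): since gcd(11, 13) = 1, we get a unique residue mod 143.
    Write x = 10 + 11·t and substitute into x ≡ 4 (mod 13): 11·t ≡ 4 − 10 = -6 (mod 13).
    Reduce coefficients mod 13: 11·t ≡ 7 (mod 13).
    The inverse of 11 mod 13 is 6 (since 11·6 = 66 = 5·13 + 1), so t ≡ 6·7 = 42 ≡ 3 (mod 13).
    Then x = 10 + 11·3 = 43, valid modulo lcm(11, 13) = 143: x ≡ 43 (mod 143).
  Combine with x ≡ 1 (mod 7): since gcd(143, 7) = 1, we get a unique residue mod 1001.
    Write x = 43 + 143·t and substitute into x ≡ 1 (mod 7): 143·t ≡ 1 − 43 = -42 (mod 7).
    Reduce coefficients mod 7: 3·t ≡ 0 (mod 7).
    The inverse of 3 mod 7 is 5 (since 3·5 = 15 = 2·7 + 1), so t ≡ 5·0 = 0 ≡ 0 (mod 7).
    Then x = 43 + 143·0 = 43, valid modulo lcm(143, 7) = 1001: x ≡ 43 (mod 1001).
Verify: 43 mod 11 = 10 ✓, 43 mod 13 = 4 ✓, 43 mod 7 = 1 ✓.

x ≡ 43 (mod 1001).


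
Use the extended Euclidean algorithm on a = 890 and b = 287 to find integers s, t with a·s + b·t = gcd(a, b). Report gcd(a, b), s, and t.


Euclidean algorithm on (890, 287) — divide until remainder is 0:
  890 = 3 · 287 + 29
  287 = 9 · 29 + 26
  29 = 1 · 26 + 3
  26 = 8 · 3 + 2
  3 = 1 · 2 + 1
  2 = 2 · 1 + 0
gcd(890, 287) = 1.
Track Bezout coefficients alongside the remainders: start with r₀ = 890 = a·1 + b·0 (s = 1, t = 0) and r₁ = 287 = a·0 + b·1 (s = 0, t = 1); each new remainder r_{k+1} = r_{k-1} − q_k·r_k inherits s_{k+1} = s_{k-1} − q_k·s_k, t_{k+1} = t_{k-1} − q_k·t_k, so r_k = a·s_k + b·t_k at every step:
  q = 3: r = 29, s = 1 − 3·0 = 1, t = 0 − 3·1 = -3  (check: 890·1 + 287·(-3) = 29)
  q = 9: r = 26, s = 0 − 9·1 = -9, t = 1 − 9·(-3) = 28  (check: 890·(-9) + 287·28 = 26)
  q = 1: r = 3, s = 1 − 1·(-9) = 10, t = -3 − 1·28 = -31  (check: 890·10 + 287·(-31) = 3)
  q = 8: r = 2, s = -9 − 8·10 = -89, t = 28 − 8·(-31) = 276  (check: 890·(-89) + 287·276 = 2)
  q = 1: r = 1, s = 10 − 1·(-89) = 99, t = -31 − 1·276 = -307  (check: 890·99 + 287·(-307) = 1)
The row with r = 1 (the gcd) gives the Bezout coefficients s = 99, t = -307.
Result: 890 · (99) + 287 · (-307) = 1.

gcd(890, 287) = 1; s = 99, t = -307 (check: 890·99 + 287·(-307) = 1).


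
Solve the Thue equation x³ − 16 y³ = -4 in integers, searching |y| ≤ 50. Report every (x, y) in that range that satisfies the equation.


The equation is x³ - 16y³ = -4. For fixed y, x³ = 16·y³ − 4, so a solution requires the RHS to be a perfect cube.
Strategy: iterate y from -50 to 50, compute RHS = 16·y³ − 4, and check whether it is a (positive or negative) perfect cube.
Check small values of y:
  y = 0: RHS = -4 is not a perfect cube.
  y = 1: RHS = 12 is not a perfect cube.
  y = -1: RHS = -20 is not a perfect cube.
  y = 2: RHS = 124 is not a perfect cube.
  y = -2: RHS = -132 is not a perfect cube.
  y = 3: RHS = 428 is not a perfect cube.
  y = -3: RHS = -436 is not a perfect cube.
Continuing the search up to |y| = 50 finds no solutions either.
No (x, y) in the scanned range satisfies the equation.

No integer solutions with |y| ≤ 50.


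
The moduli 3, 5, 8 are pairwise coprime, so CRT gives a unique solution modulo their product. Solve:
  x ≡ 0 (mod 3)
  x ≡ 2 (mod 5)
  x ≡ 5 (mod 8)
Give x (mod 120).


Moduli 3, 5, 8 are pairwise coprime; by CRT there is a unique solution modulo M = 3 · 5 · 8 = 120.
Solve pairwise, accumulating the modulus:
  Start with x ≡ 0 (mod 3).
  Combine with x ≡ 2 (mod 5): since gcd(3, 5) = 1, we get a unique residue mod 15.
    Write x = 0 + 3·t and substitute into x ≡ 2 (mod 5): 3·t ≡ 2 − 0 = 2 (mod 5).
    The inverse of 3 mod 5 is 2 (since 3·2 = 6 = 1·5 + 1), so t ≡ 2·2 = 4 ≡ 4 (mod 5).
    Then x = 0 + 3·4 = 12, valid modulo lcm(3, 5) = 15: x ≡ 12 (mod 15).
  Combine with x ≡ 5 (mod 8): since gcd(15, 8) = 1, we get a unique residue mod 120.
    Write x = 12 + 15·t and substitute into x ≡ 5 (mod 8): 15·t ≡ 5 − 12 = -7 (mod 8).
    Reduce coefficients mod 8: 7·t ≡ 1 (mod 8).
    The inverse of 7 mod 8 is 7 (since 7·7 = 49 = 6·8 + 1), so t ≡ 7·1 = 7 ≡ 7 (mod 8).
    Then x = 12 + 15·7 = 117, valid modulo lcm(15, 8) = 120: x ≡ 117 (mod 120).
Verify: 117 mod 3 = 0 ✓, 117 mod 5 = 2 ✓, 117 mod 8 = 5 ✓.

x ≡ 117 (mod 120).


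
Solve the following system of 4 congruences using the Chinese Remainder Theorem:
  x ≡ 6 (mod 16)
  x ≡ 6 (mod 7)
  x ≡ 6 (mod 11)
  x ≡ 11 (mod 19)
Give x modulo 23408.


Product of moduli M = 16 · 7 · 11 · 19 = 23408.
Merge one congruence at a time:
  Start: x ≡ 6 (mod 16).
  Combine with x ≡ 6 (mod 7); new modulus lcm = 112.
    Write x = 6 + 16·t and substitute into x ≡ 6 (mod 7): 16·t ≡ 6 − 6 = 0 (mod 7).
    Reduce coefficients mod 7: 2·t ≡ 0 (mod 7).
    The inverse of 2 mod 7 is 4 (since 2·4 = 8 = 1·7 + 1), so t ≡ 4·0 = 0 ≡ 0 (mod 7).
    Then x = 6 + 16·0 = 6, valid modulo lcm(16, 7) = 112: x ≡ 6 (mod 112).
  Combine with x ≡ 6 (mod 11); new modulus lcm = 1232.
    Write x = 6 + 112·t and substitute into x ≡ 6 (mod 11): 112·t ≡ 6 − 6 = 0 (mod 11).
    Reduce coefficients mod 11: 2·t ≡ 0 (mod 11).
    The inverse of 2 mod 11 is 6 (since 2·6 = 12 = 1·11 + 1), so t ≡ 6·0 = 0 ≡ 0 (mod 11).
    Then x = 6 + 112·0 = 6, valid modulo lcm(112, 11) = 1232: x ≡ 6 (mod 1232).
  Combine with x ≡ 11 (mod 19); new modulus lcm = 23408.
    Write x = 6 + 1232·t and substitute into x ≡ 11 (mod 19): 1232·t ≡ 11 − 6 = 5 (mod 19).
    Reduce coefficients mod 19: 16·t ≡ 5 (mod 19).
    The inverse of 16 mod 19 is 6 (since 16·6 = 96 = 5·19 + 1), so t ≡ 6·5 = 30 ≡ 11 (mod 19).
    Then x = 6 + 1232·11 = 13558, valid modulo lcm(1232, 19) = 23408: x ≡ 13558 (mod 23408).
Verify against each original: 13558 mod 16 = 6, 13558 mod 7 = 6, 13558 mod 11 = 6, 13558 mod 19 = 11.

x ≡ 13558 (mod 23408).


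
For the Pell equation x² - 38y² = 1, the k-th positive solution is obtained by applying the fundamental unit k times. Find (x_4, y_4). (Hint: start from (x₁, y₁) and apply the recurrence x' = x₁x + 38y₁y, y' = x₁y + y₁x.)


Step 1: Find the fundamental solution (x₁, y₁) of x² - 38y² = 1.
  Expand √38 as a continued fraction. a₀ = ⌊√38⌋ = 6; iterate m_{k+1} = d_k·a_k − m_k, d_{k+1} = (38 − m_{k+1}²)/d_k, a_{k+1} = ⌊(a₀ + m_{k+1})/d_{k+1}⌋ (starting m₀ = 0, d₀ = 1), with convergents p_k = a_k·p_{k-1} + p_{k-2}, q_k = a_k·q_{k-1} + q_{k-2} (p₋₁ = 1, q₋₁ = 0):
  k = 0: a₀ = 6; p₀/q₀ = 6/1; p₀² − 38·q₀² = 36 − 38 = -2.
  k = 1: m = 6, d = 2, a = ⌊(6 + 6)/2⌋ = 6; p/q = (6·6 + 1)/(6·1 + 0) = 37/6; p² − 38·q² = 1369 − 1368 = 1.
  The first convergent with p² − 38·q² = 1 gives the fundamental solution (x₁, y₁) = (37, 6).
Step 2: Apply the recurrence (x_{n+1}, y_{n+1}) = (x₁x_n + 38y₁y_n, x₁y_n + y₁x_n) repeatedly.
  From (x_1, y_1) = (37, 6): x_2 = 37·37 + 38·6·6 = 2737; y_2 = 37·6 + 6·37 = 444.
  From (x_2, y_2) = (2737, 444): x_3 = 37·2737 + 38·6·444 = 202501; y_3 = 37·444 + 6·2737 = 32850.
  From (x_3, y_3) = (202501, 32850): x_4 = 37·202501 + 38·6·32850 = 14982337; y_4 = 37·32850 + 6·202501 = 2430456.
Step 3: Verify x_4² - 38·y_4² = 224470421981569 - 224470421981568 = 1 (should be 1). ✓

(x_1, y_1) = (37, 6); (x_4, y_4) = (14982337, 2430456).


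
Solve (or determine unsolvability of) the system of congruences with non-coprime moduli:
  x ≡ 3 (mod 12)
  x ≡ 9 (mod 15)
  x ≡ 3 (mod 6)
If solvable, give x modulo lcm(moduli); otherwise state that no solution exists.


Moduli 12, 15, 6 are not pairwise coprime, so CRT works modulo lcm(m_i) when all pairwise compatibility conditions hold.
Pairwise compatibility: gcd(m_i, m_j) must divide a_i - a_j for every pair.
Merge one congruence at a time:
  Start: x ≡ 3 (mod 12).
  Combine with x ≡ 9 (mod 15): gcd(12, 15) = 3; 9 - 3 = 6, which IS divisible by 3, so compatible.
    Write x = 3 + 12·t and substitute into x ≡ 9 (mod 15): 12·t ≡ 9 − 3 = 6 (mod 15).
    Divide the congruence (and modulus) by g = 3: 4·t ≡ 2 (mod 5).
    The inverse of 4 mod 5 is 4 (since 4·4 = 16 = 3·5 + 1), so t ≡ 4·2 = 8 ≡ 3 (mod 5).
    Then x = 3 + 12·3 = 39, valid modulo lcm(12, 15) = 60: x ≡ 39 (mod 60).
  Combine with x ≡ 3 (mod 6): gcd(60, 6) = 6; 3 - 39 = -36, which IS divisible by 6, so compatible.
    Write x = 39 + 60·t and substitute into x ≡ 3 (mod 6): 60·t ≡ 3 − 39 = -36 (mod 6).
    Divide the congruence (and modulus) by g = 6: 10·t ≡ -6 (mod 1).
    Modulo 1 every t works; take t = 0.
    Then x = 39 + 60·0 = 39, valid modulo lcm(60, 6) = 60: x ≡ 39 (mod 60).
Verify: 39 mod 12 = 3, 39 mod 15 = 9, 39 mod 6 = 3.

x ≡ 39 (mod 60).


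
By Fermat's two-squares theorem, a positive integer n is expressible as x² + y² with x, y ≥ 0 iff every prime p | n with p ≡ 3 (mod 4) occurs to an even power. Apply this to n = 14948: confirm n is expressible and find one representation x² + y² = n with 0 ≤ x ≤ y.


Step 1: Factor n = 14948 = 2^2 · 37 · 101.
Step 2: Check the mod-4 condition on each prime factor: 2 = 2 (special); 37 ≡ 1 (mod 4), exponent 1; 101 ≡ 1 (mod 4), exponent 1.
All primes ≡ 3 (mod 4) appear to even exponent (or don't appear), so by the two-squares theorem n IS expressible as a sum of two squares.
Step 3: Build a representation. Group n = k² · m with k = 2 and m = 37 · 101 = 3737 (a product of primes ≡ 1 (mod 4)); a representation of m scales to one of n via (k·x)² + (k·y)² = k²(x² + y²). Each prime p ≡ 1 (mod 4) is itself a sum of two squares; find a² by testing p − a² for a perfect square:
  37: 37 − 1² = 36 = 6² ⇒ 37 = 1² + 6².
  101: 101 − 1² = 100 = 10² ⇒ 101 = 1² + 10².
  Combine using the Brahmagupta–Fibonacci identity (a² + b²)(c² + d²) = (ac − bd)² + (ad + bc)² = (ac + bd)² + (ad − bc)²:
  37 · 101 = 3737: from (1² + 6²)(1² + 10²), take (1·1 − 6·10, 1·10 + 6·1) = (1 − 60, 10 + 6) = (-59, 16); dropping signs (only squares matter) gives (59, 16); check 59² + 16² = 3481 + 256 = 3737 ✓.
  Scale by k = 2: (2·59, 2·16) = (118, 32).
Step 4: Order so x ≤ y and verify: 32² + 118² = 1024 + 13924 = 14948 = n. ✓

n = 14948 = 32² + 118² (one valid representation with x ≤ y).


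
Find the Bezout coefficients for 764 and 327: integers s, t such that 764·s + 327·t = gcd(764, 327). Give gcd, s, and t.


Euclidean algorithm on (764, 327) — divide until remainder is 0:
  764 = 2 · 327 + 110
  327 = 2 · 110 + 107
  110 = 1 · 107 + 3
  107 = 35 · 3 + 2
  3 = 1 · 2 + 1
  2 = 2 · 1 + 0
gcd(764, 327) = 1.
Track Bezout coefficients alongside the remainders: start with r₀ = 764 = a·1 + b·0 (s = 1, t = 0) and r₁ = 327 = a·0 + b·1 (s = 0, t = 1); each new remainder r_{k+1} = r_{k-1} − q_k·r_k inherits s_{k+1} = s_{k-1} − q_k·s_k, t_{k+1} = t_{k-1} − q_k·t_k, so r_k = a·s_k + b·t_k at every step:
  q = 2: r = 110, s = 1 − 2·0 = 1, t = 0 − 2·1 = -2  (check: 764·1 + 327·(-2) = 110)
  q = 2: r = 107, s = 0 − 2·1 = -2, t = 1 − 2·(-2) = 5  (check: 764·(-2) + 327·5 = 107)
  q = 1: r = 3, s = 1 − 1·(-2) = 3, t = -2 − 1·5 = -7  (check: 764·3 + 327·(-7) = 3)
  q = 35: r = 2, s = -2 − 35·3 = -107, t = 5 − 35·(-7) = 250  (check: 764·(-107) + 327·250 = 2)
  q = 1: r = 1, s = 3 − 1·(-107) = 110, t = -7 − 1·250 = -257  (check: 764·110 + 327·(-257) = 1)
The row with r = 1 (the gcd) gives the Bezout coefficients s = 110, t = -257.
Result: 764 · (110) + 327 · (-257) = 1.

gcd(764, 327) = 1; s = 110, t = -257 (check: 764·110 + 327·(-257) = 1).


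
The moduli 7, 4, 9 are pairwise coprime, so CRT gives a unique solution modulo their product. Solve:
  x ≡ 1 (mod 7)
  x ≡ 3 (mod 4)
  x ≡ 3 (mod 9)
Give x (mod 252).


Moduli 7, 4, 9 are pairwise coprime; by CRT there is a unique solution modulo M = 7 · 4 · 9 = 252.
Solve pairwise, accumulating the modulus:
  Start with x ≡ 1 (mod 7).
  Combine with x ≡ 3 (mod 4): since gcd(7, 4) = 1, we get a unique residue mod 28.
    Write x = 1 + 7·t and substitute into x ≡ 3 (mod 4): 7·t ≡ 3 − 1 = 2 (mod 4).
    Reduce coefficients mod 4: 3·t ≡ 2 (mod 4).
    The inverse of 3 mod 4 is 3 (since 3·3 = 9 = 2·4 + 1), so t ≡ 3·2 = 6 ≡ 2 (mod 4).
    Then x = 1 + 7·2 = 15, valid modulo lcm(7, 4) = 28: x ≡ 15 (mod 28).
  Combine with x ≡ 3 (mod 9): since gcd(28, 9) = 1, we get a unique residue mod 252.
    Write x = 15 + 28·t and substitute into x ≡ 3 (mod 9): 28·t ≡ 3 − 15 = -12 (mod 9).
    Reduce coefficients mod 9: 1·t ≡ 6 (mod 9).
    So t ≡ 6 (mod 9).
    Then x = 15 + 28·6 = 183, valid modulo lcm(28, 9) = 252: x ≡ 183 (mod 252).
Verify: 183 mod 7 = 1 ✓, 183 mod 4 = 3 ✓, 183 mod 9 = 3 ✓.

x ≡ 183 (mod 252).


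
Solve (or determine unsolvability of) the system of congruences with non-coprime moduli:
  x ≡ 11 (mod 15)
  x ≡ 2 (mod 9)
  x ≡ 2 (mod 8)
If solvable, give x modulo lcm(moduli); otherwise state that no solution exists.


Moduli 15, 9, 8 are not pairwise coprime, so CRT works modulo lcm(m_i) when all pairwise compatibility conditions hold.
Pairwise compatibility: gcd(m_i, m_j) must divide a_i - a_j for every pair.
Merge one congruence at a time:
  Start: x ≡ 11 (mod 15).
  Combine with x ≡ 2 (mod 9): gcd(15, 9) = 3; 2 - 11 = -9, which IS divisible by 3, so compatible.
    Write x = 11 + 15·t and substitute into x ≡ 2 (mod 9): 15·t ≡ 2 − 11 = -9 (mod 9).
    Divide the congruence (and modulus) by g = 3: 5·t ≡ -3 (mod 3).
    Reduce coefficients mod 3: 2·t ≡ 0 (mod 3).
    The inverse of 2 mod 3 is 2 (since 2·2 = 4 = 1·3 + 1), so t ≡ 2·0 = 0 ≡ 0 (mod 3).
    Then x = 11 + 15·0 = 11, valid modulo lcm(15, 9) = 45: x ≡ 11 (mod 45).
  Combine with x ≡ 2 (mod 8): gcd(45, 8) = 1; 2 - 11 = -9, which IS divisible by 1, so compatible.
    Write x = 11 + 45·t and substitute into x ≡ 2 (mod 8): 45·t ≡ 2 − 11 = -9 (mod 8).
    Reduce coefficients mod 8: 5·t ≡ 7 (mod 8).
    The inverse of 5 mod 8 is 5 (since 5·5 = 25 = 3·8 + 1), so t ≡ 5·7 = 35 ≡ 3 (mod 8).
    Then x = 11 + 45·3 = 146, valid modulo lcm(45, 8) = 360: x ≡ 146 (mod 360).
Verify: 146 mod 15 = 11, 146 mod 9 = 2, 146 mod 8 = 2.

x ≡ 146 (mod 360).


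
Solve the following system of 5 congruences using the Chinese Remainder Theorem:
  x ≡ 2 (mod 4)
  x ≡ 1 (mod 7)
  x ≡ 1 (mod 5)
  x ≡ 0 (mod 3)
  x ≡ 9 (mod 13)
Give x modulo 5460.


Product of moduli M = 4 · 7 · 5 · 3 · 13 = 5460.
Merge one congruence at a time:
  Start: x ≡ 2 (mod 4).
  Combine with x ≡ 1 (mod 7); new modulus lcm = 28.
    Write x = 2 + 4·t and substitute into x ≡ 1 (mod 7): 4·t ≡ 1 − 2 = -1 (mod 7).
    Reduce coefficients mod 7: 4·t ≡ 6 (mod 7).
    The inverse of 4 mod 7 is 2 (since 4·2 = 8 = 1·7 + 1), so t ≡ 2·6 = 12 ≡ 5 (mod 7).
    Then x = 2 + 4·5 = 22, valid modulo lcm(4, 7) = 28: x ≡ 22 (mod 28).
  Combine with x ≡ 1 (mod 5); new modulus lcm = 140.
    Write x = 22 + 28·t and substitute into x ≡ 1 (mod 5): 28·t ≡ 1 − 22 = -21 (mod 5).
    Reduce coefficients mod 5: 3·t ≡ 4 (mod 5).
    The inverse of 3 mod 5 is 2 (since 3·2 = 6 = 1·5 + 1), so t ≡ 2·4 = 8 ≡ 3 (mod 5).
    Then x = 22 + 28·3 = 106, valid modulo lcm(28, 5) = 140: x ≡ 106 (mod 140).
  Combine with x ≡ 0 (mod 3); new modulus lcm = 420.
    Write x = 106 + 140·t and substitute into x ≡ 0 (mod 3): 140·t ≡ 0 − 106 = -106 (mod 3).
    Reduce coefficients mod 3: 2·t ≡ 2 (mod 3).
    The inverse of 2 mod 3 is 2 (since 2·2 = 4 = 1·3 + 1), so t ≡ 2·2 = 4 ≡ 1 (mod 3).
    Then x = 106 + 140·1 = 246, valid modulo lcm(140, 3) = 420: x ≡ 246 (mod 420).
  Combine with x ≡ 9 (mod 13); new modulus lcm = 5460.
    Write x = 246 + 420·t and substitute into x ≡ 9 (mod 13): 420·t ≡ 9 − 246 = -237 (mod 13).
    Reduce coefficients mod 13: 4·t ≡ 10 (mod 13).
    The inverse of 4 mod 13 is 10 (since 4·10 = 40 = 3·13 + 1), so t ≡ 10·10 = 100 ≡ 9 (mod 13).
    Then x = 246 + 420·9 = 4026, valid modulo lcm(420, 13) = 5460: x ≡ 4026 (mod 5460).
Verify against each original: 4026 mod 4 = 2, 4026 mod 7 = 1, 4026 mod 5 = 1, 4026 mod 3 = 0, 4026 mod 13 = 9.

x ≡ 4026 (mod 5460).


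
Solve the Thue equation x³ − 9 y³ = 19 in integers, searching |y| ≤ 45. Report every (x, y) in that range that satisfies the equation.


The equation is x³ - 9y³ = 19. For fixed y, x³ = 9·y³ + 19, so a solution requires the RHS to be a perfect cube.
Strategy: iterate y from -45 to 45, compute RHS = 9·y³ + 19, and check whether it is a (positive or negative) perfect cube.
Check small values of y:
  y = 0: RHS = 19 is not a perfect cube.
  y = 1: RHS = 28 is not a perfect cube.
  y = -1: RHS = 10 is not a perfect cube.
  y = 2: RHS = 91 is not a perfect cube.
  y = -2: RHS = -53 is not a perfect cube.
  y = 3: RHS = 262 is not a perfect cube.
  y = -3: RHS = -224 is not a perfect cube.
Continuing the search up to |y| = 45 finds no solutions either.
No (x, y) in the scanned range satisfies the equation.

No integer solutions with |y| ≤ 45.


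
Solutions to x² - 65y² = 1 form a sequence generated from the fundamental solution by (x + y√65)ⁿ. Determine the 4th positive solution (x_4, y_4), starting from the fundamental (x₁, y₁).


Step 1: Find the fundamental solution (x₁, y₁) of x² - 65y² = 1.
  Expand √65 as a continued fraction. a₀ = ⌊√65⌋ = 8; iterate m_{k+1} = d_k·a_k − m_k, d_{k+1} = (65 − m_{k+1}²)/d_k, a_{k+1} = ⌊(a₀ + m_{k+1})/d_{k+1}⌋ (starting m₀ = 0, d₀ = 1), with convergents p_k = a_k·p_{k-1} + p_{k-2}, q_k = a_k·q_{k-1} + q_{k-2} (p₋₁ = 1, q₋₁ = 0):
  k = 0: a₀ = 8; p₀/q₀ = 8/1; p₀² − 65·q₀² = 64 − 65 = -1.
  k = 1: m = 8, d = 1, a = ⌊(8 + 8)/1⌋ = 16; p/q = (16·8 + 1)/(16·1 + 0) = 129/16; p² − 65·q² = 16641 − 16640 = 1.
  The first convergent with p² − 65·q² = 1 gives the fundamental solution (x₁, y₁) = (129, 16).
Step 2: Apply the recurrence (x_{n+1}, y_{n+1}) = (x₁x_n + 65y₁y_n, x₁y_n + y₁x_n) repeatedly.
  From (x_1, y_1) = (129, 16): x_2 = 129·129 + 65·16·16 = 33281; y_2 = 129·16 + 16·129 = 4128.
  From (x_2, y_2) = (33281, 4128): x_3 = 129·33281 + 65·16·4128 = 8586369; y_3 = 129·4128 + 16·33281 = 1065008.
  From (x_3, y_3) = (8586369, 1065008): x_4 = 129·8586369 + 65·16·1065008 = 2215249921; y_4 = 129·1065008 + 16·8586369 = 274767936.
Step 3: Verify x_4² - 65·y_4² = 4907332212490506241 - 4907332212490506240 = 1 (should be 1). ✓

(x_1, y_1) = (129, 16); (x_4, y_4) = (2215249921, 274767936).


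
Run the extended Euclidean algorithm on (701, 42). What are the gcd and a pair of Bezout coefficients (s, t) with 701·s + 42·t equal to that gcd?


Euclidean algorithm on (701, 42) — divide until remainder is 0:
  701 = 16 · 42 + 29
  42 = 1 · 29 + 13
  29 = 2 · 13 + 3
  13 = 4 · 3 + 1
  3 = 3 · 1 + 0
gcd(701, 42) = 1.
Track Bezout coefficients alongside the remainders: start with r₀ = 701 = a·1 + b·0 (s = 1, t = 0) and r₁ = 42 = a·0 + b·1 (s = 0, t = 1); each new remainder r_{k+1} = r_{k-1} − q_k·r_k inherits s_{k+1} = s_{k-1} − q_k·s_k, t_{k+1} = t_{k-1} − q_k·t_k, so r_k = a·s_k + b·t_k at every step:
  q = 16: r = 29, s = 1 − 16·0 = 1, t = 0 − 16·1 = -16  (check: 701·1 + 42·(-16) = 29)
  q = 1: r = 13, s = 0 − 1·1 = -1, t = 1 − 1·(-16) = 17  (check: 701·(-1) + 42·17 = 13)
  q = 2: r = 3, s = 1 − 2·(-1) = 3, t = -16 − 2·17 = -50  (check: 701·3 + 42·(-50) = 3)
  q = 4: r = 1, s = -1 − 4·3 = -13, t = 17 − 4·(-50) = 217  (check: 701·(-13) + 42·217 = 1)
The row with r = 1 (the gcd) gives the Bezout coefficients s = -13, t = 217.
Result: 701 · (-13) + 42 · (217) = 1.

gcd(701, 42) = 1; s = -13, t = 217 (check: 701·(-13) + 42·217 = 1).


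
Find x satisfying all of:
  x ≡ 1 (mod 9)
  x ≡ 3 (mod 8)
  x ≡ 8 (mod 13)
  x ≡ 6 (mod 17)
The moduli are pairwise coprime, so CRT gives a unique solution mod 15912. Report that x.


Product of moduli M = 9 · 8 · 13 · 17 = 15912.
Merge one congruence at a time:
  Start: x ≡ 1 (mod 9).
  Combine with x ≡ 3 (mod 8); new modulus lcm = 72.
    Write x = 1 + 9·t and substitute into x ≡ 3 (mod 8): 9·t ≡ 3 − 1 = 2 (mod 8).
    Reduce coefficients mod 8: 1·t ≡ 2 (mod 8).
    So t ≡ 2 (mod 8).
    Then x = 1 + 9·2 = 19, valid modulo lcm(9, 8) = 72: x ≡ 19 (mod 72).
  Combine with x ≡ 8 (mod 13); new modulus lcm = 936.
    Write x = 19 + 72·t and substitute into x ≡ 8 (mod 13): 72·t ≡ 8 − 19 = -11 (mod 13).
    Reduce coefficients mod 13: 7·t ≡ 2 (mod 13).
    The inverse of 7 mod 13 is 2 (since 7·2 = 14 = 1·13 + 1), so t ≡ 2·2 = 4 ≡ 4 (mod 13).
    Then x = 19 + 72·4 = 307, valid modulo lcm(72, 13) = 936: x ≡ 307 (mod 936).
  Combine with x ≡ 6 (mod 17); new modulus lcm = 15912.
    Write x = 307 + 936·t and substitute into x ≡ 6 (mod 17): 936·t ≡ 6 − 307 = -301 (mod 17).
    Reduce coefficients mod 17: 1·t ≡ 5 (mod 17).
    So t ≡ 5 (mod 17).
    Then x = 307 + 936·5 = 4987, valid modulo lcm(936, 17) = 15912: x ≡ 4987 (mod 15912).
Verify against each original: 4987 mod 9 = 1, 4987 mod 8 = 3, 4987 mod 13 = 8, 4987 mod 17 = 6.

x ≡ 4987 (mod 15912).


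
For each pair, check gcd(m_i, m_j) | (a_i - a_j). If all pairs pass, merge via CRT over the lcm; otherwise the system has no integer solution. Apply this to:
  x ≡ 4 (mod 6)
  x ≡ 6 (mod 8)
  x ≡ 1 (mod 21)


Moduli 6, 8, 21 are not pairwise coprime, so CRT works modulo lcm(m_i) when all pairwise compatibility conditions hold.
Pairwise compatibility: gcd(m_i, m_j) must divide a_i - a_j for every pair.
Merge one congruence at a time:
  Start: x ≡ 4 (mod 6).
  Combine with x ≡ 6 (mod 8): gcd(6, 8) = 2; 6 - 4 = 2, which IS divisible by 2, so compatible.
    Write x = 4 + 6·t and substitute into x ≡ 6 (mod 8): 6·t ≡ 6 − 4 = 2 (mod 8).
    Divide the congruence (and modulus) by g = 2: 3·t ≡ 1 (mod 4).
    The inverse of 3 mod 4 is 3 (since 3·3 = 9 = 2·4 + 1), so t ≡ 3·1 = 3 ≡ 3 (mod 4).
    Then x = 4 + 6·3 = 22, valid modulo lcm(6, 8) = 24: x ≡ 22 (mod 24).
  Combine with x ≡ 1 (mod 21): gcd(24, 21) = 3; 1 - 22 = -21, which IS divisible by 3, so compatible.
    Write x = 22 + 24·t and substitute into x ≡ 1 (mod 21): 24·t ≡ 1 − 22 = -21 (mod 21).
    Divide the congruence (and modulus) by g = 3: 8·t ≡ -7 (mod 7).
    Reduce coefficients mod 7: 1·t ≡ 0 (mod 7).
    So t ≡ 0 (mod 7).
    Then x = 22 + 24·0 = 22, valid modulo lcm(24, 21) = 168: x ≡ 22 (mod 168).
Verify: 22 mod 6 = 4, 22 mod 8 = 6, 22 mod 21 = 1.

x ≡ 22 (mod 168).


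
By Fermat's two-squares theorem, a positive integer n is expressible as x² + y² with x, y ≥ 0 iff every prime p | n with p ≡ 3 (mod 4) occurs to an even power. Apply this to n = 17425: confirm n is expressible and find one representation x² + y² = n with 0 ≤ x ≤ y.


Step 1: Factor n = 17425 = 5^2 · 17 · 41.
Step 2: Check the mod-4 condition on each prime factor: 5 ≡ 1 (mod 4), exponent 2; 17 ≡ 1 (mod 4), exponent 1; 41 ≡ 1 (mod 4), exponent 1.
All primes ≡ 3 (mod 4) appear to even exponent (or don't appear), so by the two-squares theorem n IS expressible as a sum of two squares.
Step 3: Build a representation. Group n = k² · m with k = 5 and m = 17 · 41 = 697 (a product of primes ≡ 1 (mod 4)); a representation of m scales to one of n via (k·x)² + (k·y)² = k²(x² + y²). Each prime p ≡ 1 (mod 4) is itself a sum of two squares; find a² by testing p − a² for a perfect square:
  17: 17 − 1² = 16 = 4² ⇒ 17 = 1² + 4².
  41: 41 − 1² = 40, 41 − 2² = 37, 41 − 3² = 32, 41 − 4² = 25 = 5² ⇒ 41 = 4² + 5².
  Combine using the Brahmagupta–Fibonacci identity (a² + b²)(c² + d²) = (ac − bd)² + (ad + bc)² = (ac + bd)² + (ad − bc)²:
  17 · 41 = 697: from (1² + 4²)(4² + 5²), take (1·4 − 4·5, 1·5 + 4·4) = (4 − 20, 5 + 16) = (-16, 21); dropping signs (only squares matter) gives (16, 21); check 16² + 21² = 256 + 441 = 697 ✓.
  Scale by k = 5: (5·16, 5·21) = (80, 105).
Step 4: Order so x ≤ y and verify: 80² + 105² = 6400 + 11025 = 17425 = n. ✓

n = 17425 = 80² + 105² (one valid representation with x ≤ y).


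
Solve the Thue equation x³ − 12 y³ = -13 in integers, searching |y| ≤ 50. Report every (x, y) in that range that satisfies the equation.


The equation is x³ - 12y³ = -13. For fixed y, x³ = 12·y³ − 13, so a solution requires the RHS to be a perfect cube.
Strategy: iterate y from -50 to 50, compute RHS = 12·y³ − 13, and check whether it is a (positive or negative) perfect cube.
Check small values of y:
  y = 0: RHS = -13 is not a perfect cube.
  y = 1: RHS = -1 = (-1)³ ⇒ x = -1 works.
  y = -1: RHS = -25 is not a perfect cube.
  y = 2: RHS = 83 is not a perfect cube.
  y = -2: RHS = -109 is not a perfect cube.
  y = 3: RHS = 311 is not a perfect cube.
  y = -3: RHS = -337 is not a perfect cube.
Continuing the search up to |y| = 50 finds no further solutions beyond those listed.
Collected solutions: (-1, 1).

Solutions (with |y| ≤ 50): (-1, 1).


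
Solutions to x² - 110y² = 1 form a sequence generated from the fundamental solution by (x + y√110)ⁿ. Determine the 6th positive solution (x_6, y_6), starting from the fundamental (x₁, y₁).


Step 1: Find the fundamental solution (x₁, y₁) of x² - 110y² = 1.
  Expand √110 as a continued fraction. a₀ = ⌊√110⌋ = 10; iterate m_{k+1} = d_k·a_k − m_k, d_{k+1} = (110 − m_{k+1}²)/d_k, a_{k+1} = ⌊(a₀ + m_{k+1})/d_{k+1}⌋ (starting m₀ = 0, d₀ = 1), with convergents p_k = a_k·p_{k-1} + p_{k-2}, q_k = a_k·q_{k-1} + q_{k-2} (p₋₁ = 1, q₋₁ = 0):
  k = 0: a₀ = 10; p₀/q₀ = 10/1; p₀² − 110·q₀² = 100 − 110 = -10.
  k = 1: m = 10, d = 10, a = ⌊(10 + 10)/10⌋ = 2; p/q = (2·10 + 1)/(2·1 + 0) = 21/2; p² − 110·q² = 441 − 440 = 1.
  The first convergent with p² − 110·q² = 1 gives the fundamental solution (x₁, y₁) = (21, 2).
Step 2: Apply the recurrence (x_{n+1}, y_{n+1}) = (x₁x_n + 110y₁y_n, x₁y_n + y₁x_n) repeatedly.
  From (x_1, y_1) = (21, 2): x_2 = 21·21 + 110·2·2 = 881; y_2 = 21·2 + 2·21 = 84.
  From (x_2, y_2) = (881, 84): x_3 = 21·881 + 110·2·84 = 36981; y_3 = 21·84 + 2·881 = 3526.
  From (x_3, y_3) = (36981, 3526): x_4 = 21·36981 + 110·2·3526 = 1552321; y_4 = 21·3526 + 2·36981 = 148008.
  From (x_4, y_4) = (1552321, 148008): x_5 = 21·1552321 + 110·2·148008 = 65160501; y_5 = 21·148008 + 2·1552321 = 6212810.
  From (x_5, y_5) = (65160501, 6212810): x_6 = 21·65160501 + 110·2·6212810 = 2735188721; y_6 = 21·6212810 + 2·65160501 = 260790012.
Step 3: Verify x_6² - 110·y_6² = 7481257339485615841 - 7481257339485615840 = 1 (should be 1). ✓

(x_1, y_1) = (21, 2); (x_6, y_6) = (2735188721, 260790012).


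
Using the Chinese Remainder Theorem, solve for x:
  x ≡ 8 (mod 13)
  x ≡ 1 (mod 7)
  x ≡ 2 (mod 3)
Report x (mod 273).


Moduli 13, 7, 3 are pairwise coprime; by CRT there is a unique solution modulo M = 13 · 7 · 3 = 273.
Solve pairwise, accumulating the modulus:
  Start with x ≡ 8 (mod 13).
  Combine with x ≡ 1 (mod 7): since gcd(13, 7) = 1, we get a unique residue mod 91.
    Write x = 8 + 13·t and substitute into x ≡ 1 (mod 7): 13·t ≡ 1 − 8 = -7 (mod 7).
    Reduce coefficients mod 7: 6·t ≡ 0 (mod 7).
    The inverse of 6 mod 7 is 6 (since 6·6 = 36 = 5·7 + 1), so t ≡ 6·0 = 0 ≡ 0 (mod 7).
    Then x = 8 + 13·0 = 8, valid modulo lcm(13, 7) = 91: x ≡ 8 (mod 91).
  Combine with x ≡ 2 (mod 3): since gcd(91, 3) = 1, we get a unique residue mod 273.
    Write x = 8 + 91·t and substitute into x ≡ 2 (mod 3): 91·t ≡ 2 − 8 = -6 (mod 3).
    Reduce coefficients mod 3: 1·t ≡ 0 (mod 3).
    So t ≡ 0 (mod 3).
    Then x = 8 + 91·0 = 8, valid modulo lcm(91, 3) = 273: x ≡ 8 (mod 273).
Verify: 8 mod 13 = 8 ✓, 8 mod 7 = 1 ✓, 8 mod 3 = 2 ✓.

x ≡ 8 (mod 273).


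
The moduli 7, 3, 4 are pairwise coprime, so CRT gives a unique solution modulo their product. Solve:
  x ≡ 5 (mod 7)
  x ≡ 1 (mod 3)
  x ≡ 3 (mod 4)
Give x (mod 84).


Moduli 7, 3, 4 are pairwise coprime; by CRT there is a unique solution modulo M = 7 · 3 · 4 = 84.
Solve pairwise, accumulating the modulus:
  Start with x ≡ 5 (mod 7).
  Combine with x ≡ 1 (mod 3): since gcd(7, 3) = 1, we get a unique residue mod 21.
    Write x = 5 + 7·t and substitute into x ≡ 1 (mod 3): 7·t ≡ 1 − 5 = -4 (mod 3).
    Reduce coefficients mod 3: 1·t ≡ 2 (mod 3).
    So t ≡ 2 (mod 3).
    Then x = 5 + 7·2 = 19, valid modulo lcm(7, 3) = 21: x ≡ 19 (mod 21).
  Combine with x ≡ 3 (mod 4): since gcd(21, 4) = 1, we get a unique residue mod 84.
    Write x = 19 + 21·t and substitute into x ≡ 3 (mod 4): 21·t ≡ 3 − 19 = -16 (mod 4).
    Reduce coefficients mod 4: 1·t ≡ 0 (mod 4).
    So t ≡ 0 (mod 4).
    Then x = 19 + 21·0 = 19, valid modulo lcm(21, 4) = 84: x ≡ 19 (mod 84).
Verify: 19 mod 7 = 5 ✓, 19 mod 3 = 1 ✓, 19 mod 4 = 3 ✓.

x ≡ 19 (mod 84).


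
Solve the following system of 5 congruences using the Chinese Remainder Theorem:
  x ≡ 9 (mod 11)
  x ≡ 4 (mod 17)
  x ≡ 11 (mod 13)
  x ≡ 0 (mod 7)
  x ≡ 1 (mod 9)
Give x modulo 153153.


Product of moduli M = 11 · 17 · 13 · 7 · 9 = 153153.
Merge one congruence at a time:
  Start: x ≡ 9 (mod 11).
  Combine with x ≡ 4 (mod 17); new modulus lcm = 187.
    Write x = 9 + 11·t and substitute into x ≡ 4 (mod 17): 11·t ≡ 4 − 9 = -5 (mod 17).
    Reduce coefficients mod 17: 11·t ≡ 12 (mod 17).
    The inverse of 11 mod 17 is 14 (since 11·14 = 154 = 9·17 + 1), so t ≡ 14·12 = 168 ≡ 15 (mod 17).
    Then x = 9 + 11·15 = 174, valid modulo lcm(11, 17) = 187: x ≡ 174 (mod 187).
  Combine with x ≡ 11 (mod 13); new modulus lcm = 2431.
    Write x = 174 + 187·t and substitute into x ≡ 11 (mod 13): 187·t ≡ 11 − 174 = -163 (mod 13).
    Reduce coefficients mod 13: 5·t ≡ 6 (mod 13).
    The inverse of 5 mod 13 is 8 (since 5·8 = 40 = 3·13 + 1), so t ≡ 8·6 = 48 ≡ 9 (mod 13).
    Then x = 174 + 187·9 = 1857, valid modulo lcm(187, 13) = 2431: x ≡ 1857 (mod 2431).
  Combine with x ≡ 0 (mod 7); new modulus lcm = 17017.
    Write x = 1857 + 2431·t and substitute into x ≡ 0 (mod 7): 2431·t ≡ 0 − 1857 = -1857 (mod 7).
    Reduce coefficients mod 7: 2·t ≡ 5 (mod 7).
    The inverse of 2 mod 7 is 4 (since 2·4 = 8 = 1·7 + 1), so t ≡ 4·5 = 20 ≡ 6 (mod 7).
    Then x = 1857 + 2431·6 = 16443, valid modulo lcm(2431, 7) = 17017: x ≡ 16443 (mod 17017).
  Combine with x ≡ 1 (mod 9); new modulus lcm = 153153.
    Write x = 16443 + 17017·t and substitute into x ≡ 1 (mod 9): 17017·t ≡ 1 − 16443 = -16442 (mod 9).
    Reduce coefficients mod 9: 7·t ≡ 1 (mod 9).
    The inverse of 7 mod 9 is 4 (since 7·4 = 28 = 3·9 + 1), so t ≡ 4·1 = 4 ≡ 4 (mod 9).
    Then x = 16443 + 17017·4 = 84511, valid modulo lcm(17017, 9) = 153153: x ≡ 84511 (mod 153153).
Verify against each original: 84511 mod 11 = 9, 84511 mod 17 = 4, 84511 mod 13 = 11, 84511 mod 7 = 0, 84511 mod 9 = 1.

x ≡ 84511 (mod 153153).


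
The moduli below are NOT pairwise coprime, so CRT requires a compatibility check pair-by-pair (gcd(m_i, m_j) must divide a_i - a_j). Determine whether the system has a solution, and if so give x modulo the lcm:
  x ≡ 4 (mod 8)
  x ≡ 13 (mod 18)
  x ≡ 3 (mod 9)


Moduli 8, 18, 9 are not pairwise coprime, so CRT works modulo lcm(m_i) when all pairwise compatibility conditions hold.
Pairwise compatibility: gcd(m_i, m_j) must divide a_i - a_j for every pair.
Merge one congruence at a time:
  Start: x ≡ 4 (mod 8).
  Combine with x ≡ 13 (mod 18): gcd(8, 18) = 2, and 13 - 4 = 9 is NOT divisible by 2.
    ⇒ system is inconsistent (no integer solution).

No solution (the system is inconsistent).


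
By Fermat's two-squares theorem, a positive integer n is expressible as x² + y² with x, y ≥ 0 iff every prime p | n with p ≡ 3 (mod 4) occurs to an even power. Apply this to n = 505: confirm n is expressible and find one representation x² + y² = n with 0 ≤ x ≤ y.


Step 1: Factor n = 505 = 5 · 101.
Step 2: Check the mod-4 condition on each prime factor: 5 ≡ 1 (mod 4), exponent 1; 101 ≡ 1 (mod 4), exponent 1.
All primes ≡ 3 (mod 4) appear to even exponent (or don't appear), so by the two-squares theorem n IS expressible as a sum of two squares.
Step 3: Build a representation. Here n = 5 · 101 is a product of primes ≡ 1 (mod 4). Each prime p ≡ 1 (mod 4) is itself a sum of two squares; find a² by testing p − a² for a perfect square:
  5: 5 − 1² = 4 = 2² ⇒ 5 = 1² + 2².
  101: 101 − 1² = 100 = 10² ⇒ 101 = 1² + 10².
  Combine using the Brahmagupta–Fibonacci identity (a² + b²)(c² + d²) = (ac − bd)² + (ad + bc)² = (ac + bd)² + (ad − bc)²:
  5 · 101 = 505: from (1² + 2²)(1² + 10²), take (1·1 − 2·10, 1·10 + 2·1) = (1 − 20, 10 + 2) = (-19, 12); dropping signs (only squares matter) gives (19, 12); check 19² + 12² = 361 + 144 = 505 ✓.
Step 4: Order so x ≤ y and verify: 12² + 19² = 144 + 361 = 505 = n. ✓

n = 505 = 12² + 19² (one valid representation with x ≤ y).
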